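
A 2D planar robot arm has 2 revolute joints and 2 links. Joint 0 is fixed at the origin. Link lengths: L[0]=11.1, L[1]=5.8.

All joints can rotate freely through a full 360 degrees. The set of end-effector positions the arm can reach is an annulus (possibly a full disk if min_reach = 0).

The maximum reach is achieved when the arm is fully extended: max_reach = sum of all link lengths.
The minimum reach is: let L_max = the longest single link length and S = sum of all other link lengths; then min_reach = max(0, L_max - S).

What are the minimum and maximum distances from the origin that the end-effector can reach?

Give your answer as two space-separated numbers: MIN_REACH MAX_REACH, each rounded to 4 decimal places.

Link lengths: [11.1, 5.8]
max_reach = 11.1 + 5.8 = 16.9
L_max = max([11.1, 5.8]) = 11.1
S (sum of others) = 16.9 - 11.1 = 5.8
min_reach = max(0, 11.1 - 5.8) = max(0, 5.3) = 5.3

Answer: 5.3000 16.9000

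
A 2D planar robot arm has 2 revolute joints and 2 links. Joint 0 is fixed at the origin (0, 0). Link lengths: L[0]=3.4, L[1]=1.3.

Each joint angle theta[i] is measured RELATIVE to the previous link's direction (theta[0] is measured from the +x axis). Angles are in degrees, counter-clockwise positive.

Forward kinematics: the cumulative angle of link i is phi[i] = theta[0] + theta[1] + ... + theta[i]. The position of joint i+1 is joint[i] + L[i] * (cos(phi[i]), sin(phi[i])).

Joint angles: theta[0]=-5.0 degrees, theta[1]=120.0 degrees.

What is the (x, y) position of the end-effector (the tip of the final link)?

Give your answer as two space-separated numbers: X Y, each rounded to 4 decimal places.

Answer: 2.8377 0.8819

Derivation:
joint[0] = (0.0000, 0.0000)  (base)
link 0: phi[0] = -5 = -5 deg
  cos(-5 deg) = 0.9962, sin(-5 deg) = -0.0872
  joint[1] = (0.0000, 0.0000) + 3.4 * (0.9962, -0.0872) = (0.0000 + 3.3871, 0.0000 + -0.2963) = (3.3871, -0.2963)
link 1: phi[1] = -5 + 120 = 115 deg
  cos(115 deg) = -0.4226, sin(115 deg) = 0.9063
  joint[2] = (3.3871, -0.2963) + 1.3 * (-0.4226, 0.9063) = (3.3871 + -0.5494, -0.2963 + 1.1782) = (2.8377, 0.8819)
End effector: (2.8377, 0.8819)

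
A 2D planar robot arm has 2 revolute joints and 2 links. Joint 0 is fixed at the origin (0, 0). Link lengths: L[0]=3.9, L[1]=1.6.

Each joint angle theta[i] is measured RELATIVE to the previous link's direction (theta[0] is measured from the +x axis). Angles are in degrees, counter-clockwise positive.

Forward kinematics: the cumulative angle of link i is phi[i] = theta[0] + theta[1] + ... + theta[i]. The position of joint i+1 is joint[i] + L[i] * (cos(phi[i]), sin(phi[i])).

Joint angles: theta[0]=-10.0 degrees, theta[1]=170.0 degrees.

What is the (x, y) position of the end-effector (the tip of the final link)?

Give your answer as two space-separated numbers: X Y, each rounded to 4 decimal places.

Answer: 2.3372 -0.1300

Derivation:
joint[0] = (0.0000, 0.0000)  (base)
link 0: phi[0] = -10 = -10 deg
  cos(-10 deg) = 0.9848, sin(-10 deg) = -0.1736
  joint[1] = (0.0000, 0.0000) + 3.9 * (0.9848, -0.1736) = (0.0000 + 3.8408, 0.0000 + -0.6772) = (3.8408, -0.6772)
link 1: phi[1] = -10 + 170 = 160 deg
  cos(160 deg) = -0.9397, sin(160 deg) = 0.3420
  joint[2] = (3.8408, -0.6772) + 1.6 * (-0.9397, 0.3420) = (3.8408 + -1.5035, -0.6772 + 0.5472) = (2.3372, -0.1300)
End effector: (2.3372, -0.1300)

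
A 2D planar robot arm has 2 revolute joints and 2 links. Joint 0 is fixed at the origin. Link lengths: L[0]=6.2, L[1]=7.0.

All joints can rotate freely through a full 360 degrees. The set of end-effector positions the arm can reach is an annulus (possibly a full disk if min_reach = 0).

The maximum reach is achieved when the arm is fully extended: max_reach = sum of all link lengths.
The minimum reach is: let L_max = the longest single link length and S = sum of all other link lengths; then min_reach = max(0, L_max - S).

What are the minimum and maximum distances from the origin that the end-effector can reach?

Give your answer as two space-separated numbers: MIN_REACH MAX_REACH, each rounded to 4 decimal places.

Link lengths: [6.2, 7.0]
max_reach = 6.2 + 7 = 13.2
L_max = max([6.2, 7.0]) = 7
S (sum of others) = 13.2 - 7 = 6.2
min_reach = max(0, 7 - 6.2) = max(0, 0.8) = 0.8

Answer: 0.8000 13.2000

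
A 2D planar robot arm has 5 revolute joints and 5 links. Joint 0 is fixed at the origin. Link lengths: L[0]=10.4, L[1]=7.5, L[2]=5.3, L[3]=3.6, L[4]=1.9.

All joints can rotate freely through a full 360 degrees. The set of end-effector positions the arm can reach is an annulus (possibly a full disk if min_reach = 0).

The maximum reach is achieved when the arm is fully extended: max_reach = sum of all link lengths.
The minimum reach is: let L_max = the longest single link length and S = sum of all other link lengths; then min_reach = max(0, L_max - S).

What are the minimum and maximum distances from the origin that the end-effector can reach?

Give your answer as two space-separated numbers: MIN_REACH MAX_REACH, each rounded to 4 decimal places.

Link lengths: [10.4, 7.5, 5.3, 3.6, 1.9]
max_reach = 10.4 + 7.5 + 5.3 + 3.6 + 1.9 = 28.7
L_max = max([10.4, 7.5, 5.3, 3.6, 1.9]) = 10.4
S (sum of others) = 28.7 - 10.4 = 18.3
min_reach = max(0, 10.4 - 18.3) = max(0, -7.9) = 0

Answer: 0.0000 28.7000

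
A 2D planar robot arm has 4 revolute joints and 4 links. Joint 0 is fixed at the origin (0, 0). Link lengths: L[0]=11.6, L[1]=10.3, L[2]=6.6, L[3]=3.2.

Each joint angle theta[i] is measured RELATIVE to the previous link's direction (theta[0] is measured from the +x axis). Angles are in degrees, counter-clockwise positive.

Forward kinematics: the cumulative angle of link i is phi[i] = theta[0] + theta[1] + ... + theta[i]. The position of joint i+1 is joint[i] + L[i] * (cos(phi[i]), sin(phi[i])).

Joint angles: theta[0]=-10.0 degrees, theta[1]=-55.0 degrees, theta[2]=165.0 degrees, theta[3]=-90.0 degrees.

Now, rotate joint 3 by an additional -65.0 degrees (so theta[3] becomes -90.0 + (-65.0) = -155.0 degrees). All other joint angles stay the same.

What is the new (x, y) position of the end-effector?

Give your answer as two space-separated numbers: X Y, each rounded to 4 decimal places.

Answer: 16.4661 -7.4708

Derivation:
joint[0] = (0.0000, 0.0000)  (base)
link 0: phi[0] = -10 = -10 deg
  cos(-10 deg) = 0.9848, sin(-10 deg) = -0.1736
  joint[1] = (0.0000, 0.0000) + 11.6 * (0.9848, -0.1736) = (0.0000 + 11.4238, 0.0000 + -2.0143) = (11.4238, -2.0143)
link 1: phi[1] = -10 + -55 = -65 deg
  cos(-65 deg) = 0.4226, sin(-65 deg) = -0.9063
  joint[2] = (11.4238, -2.0143) + 10.3 * (0.4226, -0.9063) = (11.4238 + 4.3530, -2.0143 + -9.3350) = (15.7767, -11.3493)
link 2: phi[2] = -10 + -55 + 165 = 100 deg
  cos(100 deg) = -0.1736, sin(100 deg) = 0.9848
  joint[3] = (15.7767, -11.3493) + 6.6 * (-0.1736, 0.9848) = (15.7767 + -1.1461, -11.3493 + 6.4997) = (14.6307, -4.8496)
link 3: phi[3] = -10 + -55 + 165 + -155 = -55 deg
  cos(-55 deg) = 0.5736, sin(-55 deg) = -0.8192
  joint[4] = (14.6307, -4.8496) + 3.2 * (0.5736, -0.8192) = (14.6307 + 1.8354, -4.8496 + -2.6213) = (16.4661, -7.4708)
End effector: (16.4661, -7.4708)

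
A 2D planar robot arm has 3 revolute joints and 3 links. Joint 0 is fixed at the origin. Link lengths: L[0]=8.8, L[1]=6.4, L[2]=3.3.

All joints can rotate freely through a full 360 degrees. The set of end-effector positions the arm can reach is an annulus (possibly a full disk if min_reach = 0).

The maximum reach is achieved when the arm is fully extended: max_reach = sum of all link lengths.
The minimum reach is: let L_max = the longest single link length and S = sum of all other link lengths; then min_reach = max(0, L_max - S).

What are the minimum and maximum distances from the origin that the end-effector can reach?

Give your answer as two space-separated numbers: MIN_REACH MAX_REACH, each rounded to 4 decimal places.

Answer: 0.0000 18.5000

Derivation:
Link lengths: [8.8, 6.4, 3.3]
max_reach = 8.8 + 6.4 + 3.3 = 18.5
L_max = max([8.8, 6.4, 3.3]) = 8.8
S (sum of others) = 18.5 - 8.8 = 9.7
min_reach = max(0, 8.8 - 9.7) = max(0, -0.9) = 0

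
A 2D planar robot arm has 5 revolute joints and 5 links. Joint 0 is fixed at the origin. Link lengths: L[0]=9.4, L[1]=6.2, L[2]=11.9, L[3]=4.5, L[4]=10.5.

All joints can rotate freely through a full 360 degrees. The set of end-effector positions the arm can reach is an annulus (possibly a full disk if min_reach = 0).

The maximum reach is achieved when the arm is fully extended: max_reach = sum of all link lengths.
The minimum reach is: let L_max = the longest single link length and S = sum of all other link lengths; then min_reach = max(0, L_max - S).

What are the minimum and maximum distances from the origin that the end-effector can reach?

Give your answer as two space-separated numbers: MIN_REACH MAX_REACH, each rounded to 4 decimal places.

Link lengths: [9.4, 6.2, 11.9, 4.5, 10.5]
max_reach = 9.4 + 6.2 + 11.9 + 4.5 + 10.5 = 42.5
L_max = max([9.4, 6.2, 11.9, 4.5, 10.5]) = 11.9
S (sum of others) = 42.5 - 11.9 = 30.6
min_reach = max(0, 11.9 - 30.6) = max(0, -18.7) = 0

Answer: 0.0000 42.5000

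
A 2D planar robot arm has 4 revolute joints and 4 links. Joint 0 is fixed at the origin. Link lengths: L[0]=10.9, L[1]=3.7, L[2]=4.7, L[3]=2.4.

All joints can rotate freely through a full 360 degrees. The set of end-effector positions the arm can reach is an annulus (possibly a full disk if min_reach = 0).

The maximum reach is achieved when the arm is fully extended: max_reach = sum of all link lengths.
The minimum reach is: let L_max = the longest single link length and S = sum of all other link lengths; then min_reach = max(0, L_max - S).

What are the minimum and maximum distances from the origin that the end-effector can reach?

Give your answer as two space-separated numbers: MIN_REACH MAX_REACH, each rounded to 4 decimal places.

Link lengths: [10.9, 3.7, 4.7, 2.4]
max_reach = 10.9 + 3.7 + 4.7 + 2.4 = 21.7
L_max = max([10.9, 3.7, 4.7, 2.4]) = 10.9
S (sum of others) = 21.7 - 10.9 = 10.8
min_reach = max(0, 10.9 - 10.8) = max(0, 0.1) = 0.1

Answer: 0.1000 21.7000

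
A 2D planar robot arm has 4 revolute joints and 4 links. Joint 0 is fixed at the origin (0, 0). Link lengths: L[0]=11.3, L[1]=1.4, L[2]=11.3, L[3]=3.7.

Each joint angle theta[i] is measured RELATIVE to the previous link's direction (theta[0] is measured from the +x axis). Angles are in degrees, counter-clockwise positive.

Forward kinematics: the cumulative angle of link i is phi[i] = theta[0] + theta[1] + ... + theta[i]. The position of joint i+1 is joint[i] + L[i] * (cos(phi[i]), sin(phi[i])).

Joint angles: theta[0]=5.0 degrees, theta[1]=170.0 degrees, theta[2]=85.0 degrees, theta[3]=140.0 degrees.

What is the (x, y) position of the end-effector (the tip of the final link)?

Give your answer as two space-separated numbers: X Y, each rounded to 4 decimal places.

Answer: 10.7345 -7.6431

Derivation:
joint[0] = (0.0000, 0.0000)  (base)
link 0: phi[0] = 5 = 5 deg
  cos(5 deg) = 0.9962, sin(5 deg) = 0.0872
  joint[1] = (0.0000, 0.0000) + 11.3 * (0.9962, 0.0872) = (0.0000 + 11.2570, 0.0000 + 0.9849) = (11.2570, 0.9849)
link 1: phi[1] = 5 + 170 = 175 deg
  cos(175 deg) = -0.9962, sin(175 deg) = 0.0872
  joint[2] = (11.2570, 0.9849) + 1.4 * (-0.9962, 0.0872) = (11.2570 + -1.3947, 0.9849 + 0.1220) = (9.8623, 1.1069)
link 2: phi[2] = 5 + 170 + 85 = 260 deg
  cos(260 deg) = -0.1736, sin(260 deg) = -0.9848
  joint[3] = (9.8623, 1.1069) + 11.3 * (-0.1736, -0.9848) = (9.8623 + -1.9622, 1.1069 + -11.1283) = (7.9001, -10.0214)
link 3: phi[3] = 5 + 170 + 85 + 140 = 400 deg
  cos(400 deg) = 0.7660, sin(400 deg) = 0.6428
  joint[4] = (7.9001, -10.0214) + 3.7 * (0.7660, 0.6428) = (7.9001 + 2.8344, -10.0214 + 2.3783) = (10.7345, -7.6431)
End effector: (10.7345, -7.6431)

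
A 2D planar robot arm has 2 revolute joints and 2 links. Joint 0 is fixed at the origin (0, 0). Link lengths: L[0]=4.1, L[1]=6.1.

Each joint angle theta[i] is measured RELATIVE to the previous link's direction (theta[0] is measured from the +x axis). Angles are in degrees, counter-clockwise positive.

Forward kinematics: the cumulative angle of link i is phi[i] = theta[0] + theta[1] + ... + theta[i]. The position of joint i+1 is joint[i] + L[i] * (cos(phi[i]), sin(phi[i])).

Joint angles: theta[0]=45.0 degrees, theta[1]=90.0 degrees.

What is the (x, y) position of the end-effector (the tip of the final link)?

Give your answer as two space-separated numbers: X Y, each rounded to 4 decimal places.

joint[0] = (0.0000, 0.0000)  (base)
link 0: phi[0] = 45 = 45 deg
  cos(45 deg) = 0.7071, sin(45 deg) = 0.7071
  joint[1] = (0.0000, 0.0000) + 4.1 * (0.7071, 0.7071) = (0.0000 + 2.8991, 0.0000 + 2.8991) = (2.8991, 2.8991)
link 1: phi[1] = 45 + 90 = 135 deg
  cos(135 deg) = -0.7071, sin(135 deg) = 0.7071
  joint[2] = (2.8991, 2.8991) + 6.1 * (-0.7071, 0.7071) = (2.8991 + -4.3134, 2.8991 + 4.3134) = (-1.4142, 7.2125)
End effector: (-1.4142, 7.2125)

Answer: -1.4142 7.2125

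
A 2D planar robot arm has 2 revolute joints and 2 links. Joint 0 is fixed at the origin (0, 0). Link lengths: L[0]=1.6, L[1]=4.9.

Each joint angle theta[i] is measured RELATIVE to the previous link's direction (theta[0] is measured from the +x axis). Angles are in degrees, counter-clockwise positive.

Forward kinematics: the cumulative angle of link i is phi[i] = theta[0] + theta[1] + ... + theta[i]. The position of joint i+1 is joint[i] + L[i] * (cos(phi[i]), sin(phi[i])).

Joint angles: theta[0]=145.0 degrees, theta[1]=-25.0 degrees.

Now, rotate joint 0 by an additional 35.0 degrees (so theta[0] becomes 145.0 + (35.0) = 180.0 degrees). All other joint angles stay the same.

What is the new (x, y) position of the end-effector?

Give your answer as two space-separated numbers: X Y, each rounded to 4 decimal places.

Answer: -6.0409 2.0708

Derivation:
joint[0] = (0.0000, 0.0000)  (base)
link 0: phi[0] = 180 = 180 deg
  cos(180 deg) = -1.0000, sin(180 deg) = 0.0000
  joint[1] = (0.0000, 0.0000) + 1.6 * (-1.0000, 0.0000) = (0.0000 + -1.6000, 0.0000 + 0.0000) = (-1.6000, 0.0000)
link 1: phi[1] = 180 + -25 = 155 deg
  cos(155 deg) = -0.9063, sin(155 deg) = 0.4226
  joint[2] = (-1.6000, 0.0000) + 4.9 * (-0.9063, 0.4226) = (-1.6000 + -4.4409, 0.0000 + 2.0708) = (-6.0409, 2.0708)
End effector: (-6.0409, 2.0708)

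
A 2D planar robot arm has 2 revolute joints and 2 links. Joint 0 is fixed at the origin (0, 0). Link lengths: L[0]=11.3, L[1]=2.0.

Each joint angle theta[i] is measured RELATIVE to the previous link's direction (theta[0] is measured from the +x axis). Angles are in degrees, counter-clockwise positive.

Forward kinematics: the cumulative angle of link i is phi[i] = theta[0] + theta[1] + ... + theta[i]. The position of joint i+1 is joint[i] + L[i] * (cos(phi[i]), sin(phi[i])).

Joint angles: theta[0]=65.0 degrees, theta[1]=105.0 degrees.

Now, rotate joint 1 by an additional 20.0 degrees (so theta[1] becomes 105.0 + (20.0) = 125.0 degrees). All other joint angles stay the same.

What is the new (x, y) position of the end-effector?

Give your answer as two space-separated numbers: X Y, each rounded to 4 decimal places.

joint[0] = (0.0000, 0.0000)  (base)
link 0: phi[0] = 65 = 65 deg
  cos(65 deg) = 0.4226, sin(65 deg) = 0.9063
  joint[1] = (0.0000, 0.0000) + 11.3 * (0.4226, 0.9063) = (0.0000 + 4.7756, 0.0000 + 10.2413) = (4.7756, 10.2413)
link 1: phi[1] = 65 + 125 = 190 deg
  cos(190 deg) = -0.9848, sin(190 deg) = -0.1736
  joint[2] = (4.7756, 10.2413) + 2 * (-0.9848, -0.1736) = (4.7756 + -1.9696, 10.2413 + -0.3473) = (2.8060, 9.8940)
End effector: (2.8060, 9.8940)

Answer: 2.8060 9.8940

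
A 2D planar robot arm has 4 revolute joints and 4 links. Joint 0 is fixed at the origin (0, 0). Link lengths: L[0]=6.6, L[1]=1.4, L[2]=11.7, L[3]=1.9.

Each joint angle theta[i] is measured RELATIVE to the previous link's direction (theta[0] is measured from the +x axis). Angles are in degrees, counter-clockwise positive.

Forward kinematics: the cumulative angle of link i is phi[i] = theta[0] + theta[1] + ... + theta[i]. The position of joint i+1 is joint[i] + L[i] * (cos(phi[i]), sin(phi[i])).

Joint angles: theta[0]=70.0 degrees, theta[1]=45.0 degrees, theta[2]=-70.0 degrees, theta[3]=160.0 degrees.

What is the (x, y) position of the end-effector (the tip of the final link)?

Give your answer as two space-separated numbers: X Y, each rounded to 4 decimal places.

Answer: 8.2168 14.9410

Derivation:
joint[0] = (0.0000, 0.0000)  (base)
link 0: phi[0] = 70 = 70 deg
  cos(70 deg) = 0.3420, sin(70 deg) = 0.9397
  joint[1] = (0.0000, 0.0000) + 6.6 * (0.3420, 0.9397) = (0.0000 + 2.2573, 0.0000 + 6.2020) = (2.2573, 6.2020)
link 1: phi[1] = 70 + 45 = 115 deg
  cos(115 deg) = -0.4226, sin(115 deg) = 0.9063
  joint[2] = (2.2573, 6.2020) + 1.4 * (-0.4226, 0.9063) = (2.2573 + -0.5917, 6.2020 + 1.2688) = (1.6657, 7.4708)
link 2: phi[2] = 70 + 45 + -70 = 45 deg
  cos(45 deg) = 0.7071, sin(45 deg) = 0.7071
  joint[3] = (1.6657, 7.4708) + 11.7 * (0.7071, 0.7071) = (1.6657 + 8.2731, 7.4708 + 8.2731) = (9.9388, 15.7440)
link 3: phi[3] = 70 + 45 + -70 + 160 = 205 deg
  cos(205 deg) = -0.9063, sin(205 deg) = -0.4226
  joint[4] = (9.9388, 15.7440) + 1.9 * (-0.9063, -0.4226) = (9.9388 + -1.7220, 15.7440 + -0.8030) = (8.2168, 14.9410)
End effector: (8.2168, 14.9410)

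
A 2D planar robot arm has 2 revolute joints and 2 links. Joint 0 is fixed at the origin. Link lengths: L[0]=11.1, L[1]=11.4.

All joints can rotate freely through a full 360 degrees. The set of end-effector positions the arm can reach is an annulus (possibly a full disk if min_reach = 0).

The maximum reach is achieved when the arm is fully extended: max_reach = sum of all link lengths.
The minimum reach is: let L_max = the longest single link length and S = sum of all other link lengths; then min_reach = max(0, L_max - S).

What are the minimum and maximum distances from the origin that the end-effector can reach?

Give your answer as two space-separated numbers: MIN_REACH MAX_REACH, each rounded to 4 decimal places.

Link lengths: [11.1, 11.4]
max_reach = 11.1 + 11.4 = 22.5
L_max = max([11.1, 11.4]) = 11.4
S (sum of others) = 22.5 - 11.4 = 11.1
min_reach = max(0, 11.4 - 11.1) = max(0, 0.3) = 0.3

Answer: 0.3000 22.5000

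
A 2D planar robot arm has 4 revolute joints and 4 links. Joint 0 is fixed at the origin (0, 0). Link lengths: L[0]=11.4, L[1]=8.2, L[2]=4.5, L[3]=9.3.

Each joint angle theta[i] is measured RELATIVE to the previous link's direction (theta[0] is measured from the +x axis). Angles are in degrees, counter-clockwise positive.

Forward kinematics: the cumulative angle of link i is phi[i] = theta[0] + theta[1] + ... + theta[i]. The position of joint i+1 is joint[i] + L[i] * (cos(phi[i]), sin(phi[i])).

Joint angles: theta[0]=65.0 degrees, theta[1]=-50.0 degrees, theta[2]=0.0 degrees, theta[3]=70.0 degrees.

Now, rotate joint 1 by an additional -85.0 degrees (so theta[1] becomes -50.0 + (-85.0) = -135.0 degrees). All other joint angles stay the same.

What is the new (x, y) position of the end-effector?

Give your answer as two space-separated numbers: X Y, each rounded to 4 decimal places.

Answer: 18.4615 -1.6022

Derivation:
joint[0] = (0.0000, 0.0000)  (base)
link 0: phi[0] = 65 = 65 deg
  cos(65 deg) = 0.4226, sin(65 deg) = 0.9063
  joint[1] = (0.0000, 0.0000) + 11.4 * (0.4226, 0.9063) = (0.0000 + 4.8178, 0.0000 + 10.3319) = (4.8178, 10.3319)
link 1: phi[1] = 65 + -135 = -70 deg
  cos(-70 deg) = 0.3420, sin(-70 deg) = -0.9397
  joint[2] = (4.8178, 10.3319) + 8.2 * (0.3420, -0.9397) = (4.8178 + 2.8046, 10.3319 + -7.7055) = (7.6224, 2.6264)
link 2: phi[2] = 65 + -135 + 0 = -70 deg
  cos(-70 deg) = 0.3420, sin(-70 deg) = -0.9397
  joint[3] = (7.6224, 2.6264) + 4.5 * (0.3420, -0.9397) = (7.6224 + 1.5391, 2.6264 + -4.2286) = (9.1615, -1.6022)
link 3: phi[3] = 65 + -135 + 0 + 70 = 0 deg
  cos(0 deg) = 1.0000, sin(0 deg) = 0.0000
  joint[4] = (9.1615, -1.6022) + 9.3 * (1.0000, 0.0000) = (9.1615 + 9.3000, -1.6022 + 0.0000) = (18.4615, -1.6022)
End effector: (18.4615, -1.6022)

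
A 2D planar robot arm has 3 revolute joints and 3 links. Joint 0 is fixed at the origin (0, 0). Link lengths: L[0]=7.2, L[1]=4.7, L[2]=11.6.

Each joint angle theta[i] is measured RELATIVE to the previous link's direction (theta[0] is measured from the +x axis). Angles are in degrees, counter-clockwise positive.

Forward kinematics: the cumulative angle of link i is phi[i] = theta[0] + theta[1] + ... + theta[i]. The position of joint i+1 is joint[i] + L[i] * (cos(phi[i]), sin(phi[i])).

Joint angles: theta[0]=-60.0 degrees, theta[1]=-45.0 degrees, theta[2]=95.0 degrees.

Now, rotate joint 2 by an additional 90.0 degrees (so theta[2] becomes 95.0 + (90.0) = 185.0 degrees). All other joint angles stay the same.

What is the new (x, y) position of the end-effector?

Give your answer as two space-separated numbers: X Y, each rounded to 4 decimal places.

Answer: 4.3979 0.6485

Derivation:
joint[0] = (0.0000, 0.0000)  (base)
link 0: phi[0] = -60 = -60 deg
  cos(-60 deg) = 0.5000, sin(-60 deg) = -0.8660
  joint[1] = (0.0000, 0.0000) + 7.2 * (0.5000, -0.8660) = (0.0000 + 3.6000, 0.0000 + -6.2354) = (3.6000, -6.2354)
link 1: phi[1] = -60 + -45 = -105 deg
  cos(-105 deg) = -0.2588, sin(-105 deg) = -0.9659
  joint[2] = (3.6000, -6.2354) + 4.7 * (-0.2588, -0.9659) = (3.6000 + -1.2164, -6.2354 + -4.5399) = (2.3836, -10.7752)
link 2: phi[2] = -60 + -45 + 185 = 80 deg
  cos(80 deg) = 0.1736, sin(80 deg) = 0.9848
  joint[3] = (2.3836, -10.7752) + 11.6 * (0.1736, 0.9848) = (2.3836 + 2.0143, -10.7752 + 11.4238) = (4.3979, 0.6485)
End effector: (4.3979, 0.6485)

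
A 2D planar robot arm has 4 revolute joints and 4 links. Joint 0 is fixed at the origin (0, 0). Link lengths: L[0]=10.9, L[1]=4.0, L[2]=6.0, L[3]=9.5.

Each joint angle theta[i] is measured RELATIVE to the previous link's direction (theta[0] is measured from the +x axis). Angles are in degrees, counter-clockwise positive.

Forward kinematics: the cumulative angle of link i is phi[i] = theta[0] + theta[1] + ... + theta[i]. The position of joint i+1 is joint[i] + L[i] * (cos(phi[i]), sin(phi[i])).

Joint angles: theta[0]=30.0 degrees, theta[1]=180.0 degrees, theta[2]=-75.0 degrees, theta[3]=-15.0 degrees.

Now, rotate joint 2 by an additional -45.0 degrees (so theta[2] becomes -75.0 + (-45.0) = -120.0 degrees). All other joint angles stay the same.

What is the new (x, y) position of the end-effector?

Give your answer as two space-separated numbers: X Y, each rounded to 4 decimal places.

joint[0] = (0.0000, 0.0000)  (base)
link 0: phi[0] = 30 = 30 deg
  cos(30 deg) = 0.8660, sin(30 deg) = 0.5000
  joint[1] = (0.0000, 0.0000) + 10.9 * (0.8660, 0.5000) = (0.0000 + 9.4397, 0.0000 + 5.4500) = (9.4397, 5.4500)
link 1: phi[1] = 30 + 180 = 210 deg
  cos(210 deg) = -0.8660, sin(210 deg) = -0.5000
  joint[2] = (9.4397, 5.4500) + 4 * (-0.8660, -0.5000) = (9.4397 + -3.4641, 5.4500 + -2.0000) = (5.9756, 3.4500)
link 2: phi[2] = 30 + 180 + -120 = 90 deg
  cos(90 deg) = 0.0000, sin(90 deg) = 1.0000
  joint[3] = (5.9756, 3.4500) + 6 * (0.0000, 1.0000) = (5.9756 + 0.0000, 3.4500 + 6.0000) = (5.9756, 9.4500)
link 3: phi[3] = 30 + 180 + -120 + -15 = 75 deg
  cos(75 deg) = 0.2588, sin(75 deg) = 0.9659
  joint[4] = (5.9756, 9.4500) + 9.5 * (0.2588, 0.9659) = (5.9756 + 2.4588, 9.4500 + 9.1763) = (8.4344, 18.6263)
End effector: (8.4344, 18.6263)

Answer: 8.4344 18.6263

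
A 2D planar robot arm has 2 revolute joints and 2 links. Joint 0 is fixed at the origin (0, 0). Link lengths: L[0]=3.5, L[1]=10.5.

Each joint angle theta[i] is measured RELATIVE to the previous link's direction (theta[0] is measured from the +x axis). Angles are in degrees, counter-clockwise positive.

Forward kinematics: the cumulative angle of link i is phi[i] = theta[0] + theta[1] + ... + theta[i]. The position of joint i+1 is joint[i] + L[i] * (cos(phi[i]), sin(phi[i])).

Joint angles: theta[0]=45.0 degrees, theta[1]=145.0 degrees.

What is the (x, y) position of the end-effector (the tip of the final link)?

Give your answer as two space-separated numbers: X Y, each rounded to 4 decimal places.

Answer: -7.8656 0.6516

Derivation:
joint[0] = (0.0000, 0.0000)  (base)
link 0: phi[0] = 45 = 45 deg
  cos(45 deg) = 0.7071, sin(45 deg) = 0.7071
  joint[1] = (0.0000, 0.0000) + 3.5 * (0.7071, 0.7071) = (0.0000 + 2.4749, 0.0000 + 2.4749) = (2.4749, 2.4749)
link 1: phi[1] = 45 + 145 = 190 deg
  cos(190 deg) = -0.9848, sin(190 deg) = -0.1736
  joint[2] = (2.4749, 2.4749) + 10.5 * (-0.9848, -0.1736) = (2.4749 + -10.3405, 2.4749 + -1.8233) = (-7.8656, 0.6516)
End effector: (-7.8656, 0.6516)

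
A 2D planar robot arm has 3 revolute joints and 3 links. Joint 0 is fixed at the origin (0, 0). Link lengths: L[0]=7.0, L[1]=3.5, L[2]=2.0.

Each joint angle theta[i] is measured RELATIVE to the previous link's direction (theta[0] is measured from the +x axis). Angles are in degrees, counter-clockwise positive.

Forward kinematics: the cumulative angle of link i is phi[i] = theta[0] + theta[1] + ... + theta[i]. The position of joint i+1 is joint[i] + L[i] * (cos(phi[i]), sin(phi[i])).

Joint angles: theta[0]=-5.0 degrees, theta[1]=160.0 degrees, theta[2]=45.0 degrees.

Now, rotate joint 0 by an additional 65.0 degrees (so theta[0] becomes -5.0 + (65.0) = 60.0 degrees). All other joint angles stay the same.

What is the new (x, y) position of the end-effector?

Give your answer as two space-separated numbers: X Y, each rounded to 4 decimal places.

joint[0] = (0.0000, 0.0000)  (base)
link 0: phi[0] = 60 = 60 deg
  cos(60 deg) = 0.5000, sin(60 deg) = 0.8660
  joint[1] = (0.0000, 0.0000) + 7 * (0.5000, 0.8660) = (0.0000 + 3.5000, 0.0000 + 6.0622) = (3.5000, 6.0622)
link 1: phi[1] = 60 + 160 = 220 deg
  cos(220 deg) = -0.7660, sin(220 deg) = -0.6428
  joint[2] = (3.5000, 6.0622) + 3.5 * (-0.7660, -0.6428) = (3.5000 + -2.6812, 6.0622 + -2.2498) = (0.8188, 3.8124)
link 2: phi[2] = 60 + 160 + 45 = 265 deg
  cos(265 deg) = -0.0872, sin(265 deg) = -0.9962
  joint[3] = (0.8188, 3.8124) + 2 * (-0.0872, -0.9962) = (0.8188 + -0.1743, 3.8124 + -1.9924) = (0.6445, 1.8200)
End effector: (0.6445, 1.8200)

Answer: 0.6445 1.8200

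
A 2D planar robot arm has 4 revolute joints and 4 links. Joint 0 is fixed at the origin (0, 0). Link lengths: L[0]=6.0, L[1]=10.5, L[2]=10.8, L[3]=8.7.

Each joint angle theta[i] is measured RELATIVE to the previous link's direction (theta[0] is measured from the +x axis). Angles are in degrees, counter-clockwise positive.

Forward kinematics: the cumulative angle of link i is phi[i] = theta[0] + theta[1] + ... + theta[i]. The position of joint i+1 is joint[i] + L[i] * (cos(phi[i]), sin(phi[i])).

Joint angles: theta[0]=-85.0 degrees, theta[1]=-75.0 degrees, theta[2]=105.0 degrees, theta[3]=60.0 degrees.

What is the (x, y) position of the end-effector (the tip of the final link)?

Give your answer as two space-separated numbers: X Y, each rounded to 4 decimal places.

Answer: 5.5177 -17.6570

Derivation:
joint[0] = (0.0000, 0.0000)  (base)
link 0: phi[0] = -85 = -85 deg
  cos(-85 deg) = 0.0872, sin(-85 deg) = -0.9962
  joint[1] = (0.0000, 0.0000) + 6 * (0.0872, -0.9962) = (0.0000 + 0.5229, 0.0000 + -5.9772) = (0.5229, -5.9772)
link 1: phi[1] = -85 + -75 = -160 deg
  cos(-160 deg) = -0.9397, sin(-160 deg) = -0.3420
  joint[2] = (0.5229, -5.9772) + 10.5 * (-0.9397, -0.3420) = (0.5229 + -9.8668, -5.9772 + -3.5912) = (-9.3438, -9.5684)
link 2: phi[2] = -85 + -75 + 105 = -55 deg
  cos(-55 deg) = 0.5736, sin(-55 deg) = -0.8192
  joint[3] = (-9.3438, -9.5684) + 10.8 * (0.5736, -0.8192) = (-9.3438 + 6.1946, -9.5684 + -8.8468) = (-3.1492, -18.4152)
link 3: phi[3] = -85 + -75 + 105 + 60 = 5 deg
  cos(5 deg) = 0.9962, sin(5 deg) = 0.0872
  joint[4] = (-3.1492, -18.4152) + 8.7 * (0.9962, 0.0872) = (-3.1492 + 8.6669, -18.4152 + 0.7583) = (5.5177, -17.6570)
End effector: (5.5177, -17.6570)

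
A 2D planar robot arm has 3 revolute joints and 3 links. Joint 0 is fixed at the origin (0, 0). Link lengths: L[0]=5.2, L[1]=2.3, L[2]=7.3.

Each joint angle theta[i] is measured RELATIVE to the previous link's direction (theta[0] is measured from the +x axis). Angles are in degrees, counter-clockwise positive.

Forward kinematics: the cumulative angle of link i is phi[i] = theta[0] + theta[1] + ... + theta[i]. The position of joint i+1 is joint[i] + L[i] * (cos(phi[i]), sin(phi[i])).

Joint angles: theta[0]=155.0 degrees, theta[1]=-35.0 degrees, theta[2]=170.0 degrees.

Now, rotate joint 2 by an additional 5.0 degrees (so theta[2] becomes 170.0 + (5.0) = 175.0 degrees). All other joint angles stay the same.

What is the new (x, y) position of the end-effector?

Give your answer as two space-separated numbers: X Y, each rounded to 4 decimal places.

joint[0] = (0.0000, 0.0000)  (base)
link 0: phi[0] = 155 = 155 deg
  cos(155 deg) = -0.9063, sin(155 deg) = 0.4226
  joint[1] = (0.0000, 0.0000) + 5.2 * (-0.9063, 0.4226) = (0.0000 + -4.7128, 0.0000 + 2.1976) = (-4.7128, 2.1976)
link 1: phi[1] = 155 + -35 = 120 deg
  cos(120 deg) = -0.5000, sin(120 deg) = 0.8660
  joint[2] = (-4.7128, 2.1976) + 2.3 * (-0.5000, 0.8660) = (-4.7128 + -1.1500, 2.1976 + 1.9919) = (-5.8628, 4.1895)
link 2: phi[2] = 155 + -35 + 175 = 295 deg
  cos(295 deg) = 0.4226, sin(295 deg) = -0.9063
  joint[3] = (-5.8628, 4.1895) + 7.3 * (0.4226, -0.9063) = (-5.8628 + 3.0851, 4.1895 + -6.6160) = (-2.7777, -2.4266)
End effector: (-2.7777, -2.4266)

Answer: -2.7777 -2.4266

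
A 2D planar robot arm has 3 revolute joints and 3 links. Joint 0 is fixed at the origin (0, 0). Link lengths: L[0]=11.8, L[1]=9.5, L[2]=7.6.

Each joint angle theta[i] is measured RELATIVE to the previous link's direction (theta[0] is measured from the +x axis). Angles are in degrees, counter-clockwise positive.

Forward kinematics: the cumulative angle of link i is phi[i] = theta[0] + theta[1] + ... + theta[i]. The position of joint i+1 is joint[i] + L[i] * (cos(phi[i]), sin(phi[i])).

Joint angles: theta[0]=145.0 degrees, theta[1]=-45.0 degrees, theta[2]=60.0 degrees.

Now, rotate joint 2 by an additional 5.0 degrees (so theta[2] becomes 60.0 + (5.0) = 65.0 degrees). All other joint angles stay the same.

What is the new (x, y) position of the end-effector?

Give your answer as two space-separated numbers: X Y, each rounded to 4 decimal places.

Answer: -18.6567 18.0909

Derivation:
joint[0] = (0.0000, 0.0000)  (base)
link 0: phi[0] = 145 = 145 deg
  cos(145 deg) = -0.8192, sin(145 deg) = 0.5736
  joint[1] = (0.0000, 0.0000) + 11.8 * (-0.8192, 0.5736) = (0.0000 + -9.6660, 0.0000 + 6.7682) = (-9.6660, 6.7682)
link 1: phi[1] = 145 + -45 = 100 deg
  cos(100 deg) = -0.1736, sin(100 deg) = 0.9848
  joint[2] = (-9.6660, 6.7682) + 9.5 * (-0.1736, 0.9848) = (-9.6660 + -1.6497, 6.7682 + 9.3557) = (-11.3157, 16.1239)
link 2: phi[2] = 145 + -45 + 65 = 165 deg
  cos(165 deg) = -0.9659, sin(165 deg) = 0.2588
  joint[3] = (-11.3157, 16.1239) + 7.6 * (-0.9659, 0.2588) = (-11.3157 + -7.3410, 16.1239 + 1.9670) = (-18.6567, 18.0909)
End effector: (-18.6567, 18.0909)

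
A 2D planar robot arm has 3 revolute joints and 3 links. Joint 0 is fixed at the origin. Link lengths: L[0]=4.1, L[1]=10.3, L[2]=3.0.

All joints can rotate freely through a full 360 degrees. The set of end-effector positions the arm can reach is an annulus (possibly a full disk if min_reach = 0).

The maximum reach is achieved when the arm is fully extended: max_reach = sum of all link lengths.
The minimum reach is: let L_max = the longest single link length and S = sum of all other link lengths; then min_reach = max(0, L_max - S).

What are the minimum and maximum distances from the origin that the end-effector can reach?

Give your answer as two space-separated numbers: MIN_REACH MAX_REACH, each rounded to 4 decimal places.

Answer: 3.2000 17.4000

Derivation:
Link lengths: [4.1, 10.3, 3.0]
max_reach = 4.1 + 10.3 + 3 = 17.4
L_max = max([4.1, 10.3, 3.0]) = 10.3
S (sum of others) = 17.4 - 10.3 = 7.1
min_reach = max(0, 10.3 - 7.1) = max(0, 3.2) = 3.2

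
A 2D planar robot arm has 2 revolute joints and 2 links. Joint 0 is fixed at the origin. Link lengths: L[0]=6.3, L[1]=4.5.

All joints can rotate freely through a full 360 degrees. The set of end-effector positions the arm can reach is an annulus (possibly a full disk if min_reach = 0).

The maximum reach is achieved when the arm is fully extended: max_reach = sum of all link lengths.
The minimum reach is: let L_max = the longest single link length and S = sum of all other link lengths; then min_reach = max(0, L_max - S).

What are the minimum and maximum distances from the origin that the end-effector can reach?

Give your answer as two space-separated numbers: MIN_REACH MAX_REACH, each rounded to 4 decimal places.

Answer: 1.8000 10.8000

Derivation:
Link lengths: [6.3, 4.5]
max_reach = 6.3 + 4.5 = 10.8
L_max = max([6.3, 4.5]) = 6.3
S (sum of others) = 10.8 - 6.3 = 4.5
min_reach = max(0, 6.3 - 4.5) = max(0, 1.8) = 1.8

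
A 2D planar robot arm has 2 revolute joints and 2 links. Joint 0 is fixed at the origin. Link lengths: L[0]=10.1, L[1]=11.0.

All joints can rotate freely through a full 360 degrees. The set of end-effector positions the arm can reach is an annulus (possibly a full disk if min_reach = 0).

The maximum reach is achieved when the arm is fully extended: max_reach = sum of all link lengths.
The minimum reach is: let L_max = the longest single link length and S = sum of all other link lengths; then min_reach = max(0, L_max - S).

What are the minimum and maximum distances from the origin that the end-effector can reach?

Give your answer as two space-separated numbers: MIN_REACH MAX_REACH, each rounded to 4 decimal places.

Link lengths: [10.1, 11.0]
max_reach = 10.1 + 11 = 21.1
L_max = max([10.1, 11.0]) = 11
S (sum of others) = 21.1 - 11 = 10.1
min_reach = max(0, 11 - 10.1) = max(0, 0.9) = 0.9

Answer: 0.9000 21.1000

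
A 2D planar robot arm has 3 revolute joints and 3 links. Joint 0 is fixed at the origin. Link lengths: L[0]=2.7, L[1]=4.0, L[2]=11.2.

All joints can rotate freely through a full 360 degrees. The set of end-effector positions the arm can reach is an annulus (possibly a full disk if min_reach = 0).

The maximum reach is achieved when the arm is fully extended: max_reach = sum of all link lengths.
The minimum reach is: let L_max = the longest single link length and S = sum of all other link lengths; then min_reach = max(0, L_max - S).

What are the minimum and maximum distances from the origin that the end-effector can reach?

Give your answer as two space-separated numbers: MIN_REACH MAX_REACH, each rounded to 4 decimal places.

Link lengths: [2.7, 4.0, 11.2]
max_reach = 2.7 + 4 + 11.2 = 17.9
L_max = max([2.7, 4.0, 11.2]) = 11.2
S (sum of others) = 17.9 - 11.2 = 6.7
min_reach = max(0, 11.2 - 6.7) = max(0, 4.5) = 4.5

Answer: 4.5000 17.9000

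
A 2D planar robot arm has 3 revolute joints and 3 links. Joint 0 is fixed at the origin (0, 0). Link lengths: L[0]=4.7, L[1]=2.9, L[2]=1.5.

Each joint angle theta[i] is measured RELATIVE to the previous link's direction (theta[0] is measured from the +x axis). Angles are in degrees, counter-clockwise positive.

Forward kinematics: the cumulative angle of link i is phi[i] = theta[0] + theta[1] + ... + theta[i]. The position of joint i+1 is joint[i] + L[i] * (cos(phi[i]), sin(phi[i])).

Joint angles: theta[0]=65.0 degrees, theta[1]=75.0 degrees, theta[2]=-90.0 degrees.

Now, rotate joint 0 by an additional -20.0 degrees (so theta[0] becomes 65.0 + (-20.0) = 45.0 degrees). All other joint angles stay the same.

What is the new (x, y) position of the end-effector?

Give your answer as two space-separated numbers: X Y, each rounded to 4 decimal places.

Answer: 3.1724 6.5849

Derivation:
joint[0] = (0.0000, 0.0000)  (base)
link 0: phi[0] = 45 = 45 deg
  cos(45 deg) = 0.7071, sin(45 deg) = 0.7071
  joint[1] = (0.0000, 0.0000) + 4.7 * (0.7071, 0.7071) = (0.0000 + 3.3234, 0.0000 + 3.3234) = (3.3234, 3.3234)
link 1: phi[1] = 45 + 75 = 120 deg
  cos(120 deg) = -0.5000, sin(120 deg) = 0.8660
  joint[2] = (3.3234, 3.3234) + 2.9 * (-0.5000, 0.8660) = (3.3234 + -1.4500, 3.3234 + 2.5115) = (1.8734, 5.8349)
link 2: phi[2] = 45 + 75 + -90 = 30 deg
  cos(30 deg) = 0.8660, sin(30 deg) = 0.5000
  joint[3] = (1.8734, 5.8349) + 1.5 * (0.8660, 0.5000) = (1.8734 + 1.2990, 5.8349 + 0.7500) = (3.1724, 6.5849)
End effector: (3.1724, 6.5849)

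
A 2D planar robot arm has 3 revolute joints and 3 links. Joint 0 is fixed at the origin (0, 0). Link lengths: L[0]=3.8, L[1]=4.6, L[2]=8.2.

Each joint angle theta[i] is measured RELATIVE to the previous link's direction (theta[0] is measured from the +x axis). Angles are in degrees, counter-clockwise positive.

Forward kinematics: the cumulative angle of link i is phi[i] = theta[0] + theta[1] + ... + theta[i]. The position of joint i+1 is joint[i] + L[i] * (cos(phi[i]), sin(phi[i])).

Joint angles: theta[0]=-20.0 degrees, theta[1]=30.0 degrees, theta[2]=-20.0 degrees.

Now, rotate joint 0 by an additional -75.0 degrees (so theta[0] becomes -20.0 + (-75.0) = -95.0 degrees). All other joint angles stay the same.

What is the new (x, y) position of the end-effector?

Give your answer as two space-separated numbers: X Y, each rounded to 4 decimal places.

Answer: 2.3275 -16.1234

Derivation:
joint[0] = (0.0000, 0.0000)  (base)
link 0: phi[0] = -95 = -95 deg
  cos(-95 deg) = -0.0872, sin(-95 deg) = -0.9962
  joint[1] = (0.0000, 0.0000) + 3.8 * (-0.0872, -0.9962) = (0.0000 + -0.3312, 0.0000 + -3.7855) = (-0.3312, -3.7855)
link 1: phi[1] = -95 + 30 = -65 deg
  cos(-65 deg) = 0.4226, sin(-65 deg) = -0.9063
  joint[2] = (-0.3312, -3.7855) + 4.6 * (0.4226, -0.9063) = (-0.3312 + 1.9440, -3.7855 + -4.1690) = (1.6129, -7.9546)
link 2: phi[2] = -95 + 30 + -20 = -85 deg
  cos(-85 deg) = 0.0872, sin(-85 deg) = -0.9962
  joint[3] = (1.6129, -7.9546) + 8.2 * (0.0872, -0.9962) = (1.6129 + 0.7147, -7.9546 + -8.1688) = (2.3275, -16.1234)
End effector: (2.3275, -16.1234)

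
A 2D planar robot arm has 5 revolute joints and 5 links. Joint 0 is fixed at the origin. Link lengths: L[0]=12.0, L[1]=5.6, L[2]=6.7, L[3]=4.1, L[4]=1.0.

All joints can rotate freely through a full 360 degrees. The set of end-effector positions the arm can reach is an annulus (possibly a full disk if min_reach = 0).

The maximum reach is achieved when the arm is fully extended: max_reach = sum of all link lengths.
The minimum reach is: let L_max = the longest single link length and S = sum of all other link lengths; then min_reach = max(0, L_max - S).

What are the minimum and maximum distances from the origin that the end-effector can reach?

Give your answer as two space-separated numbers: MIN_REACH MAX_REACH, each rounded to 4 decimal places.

Answer: 0.0000 29.4000

Derivation:
Link lengths: [12.0, 5.6, 6.7, 4.1, 1.0]
max_reach = 12 + 5.6 + 6.7 + 4.1 + 1 = 29.4
L_max = max([12.0, 5.6, 6.7, 4.1, 1.0]) = 12
S (sum of others) = 29.4 - 12 = 17.4
min_reach = max(0, 12 - 17.4) = max(0, -5.4) = 0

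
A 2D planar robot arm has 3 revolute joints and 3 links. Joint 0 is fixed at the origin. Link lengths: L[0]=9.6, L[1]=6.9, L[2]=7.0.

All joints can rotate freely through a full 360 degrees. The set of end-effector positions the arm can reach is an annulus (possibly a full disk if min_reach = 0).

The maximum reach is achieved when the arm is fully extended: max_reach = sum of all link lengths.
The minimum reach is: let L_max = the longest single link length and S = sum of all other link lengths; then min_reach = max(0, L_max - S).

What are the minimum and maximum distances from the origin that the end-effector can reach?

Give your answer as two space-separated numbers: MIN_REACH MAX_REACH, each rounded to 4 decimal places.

Answer: 0.0000 23.5000

Derivation:
Link lengths: [9.6, 6.9, 7.0]
max_reach = 9.6 + 6.9 + 7 = 23.5
L_max = max([9.6, 6.9, 7.0]) = 9.6
S (sum of others) = 23.5 - 9.6 = 13.9
min_reach = max(0, 9.6 - 13.9) = max(0, -4.3) = 0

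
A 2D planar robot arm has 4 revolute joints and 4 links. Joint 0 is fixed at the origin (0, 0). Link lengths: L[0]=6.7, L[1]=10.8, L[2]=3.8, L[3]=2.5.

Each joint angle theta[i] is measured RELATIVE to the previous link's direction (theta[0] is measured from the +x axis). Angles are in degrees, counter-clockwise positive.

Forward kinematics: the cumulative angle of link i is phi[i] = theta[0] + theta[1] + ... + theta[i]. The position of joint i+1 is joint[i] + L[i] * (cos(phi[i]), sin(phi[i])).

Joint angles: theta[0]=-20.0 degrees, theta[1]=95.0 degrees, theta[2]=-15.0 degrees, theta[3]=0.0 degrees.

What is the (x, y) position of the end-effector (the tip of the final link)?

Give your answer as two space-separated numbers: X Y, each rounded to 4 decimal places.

joint[0] = (0.0000, 0.0000)  (base)
link 0: phi[0] = -20 = -20 deg
  cos(-20 deg) = 0.9397, sin(-20 deg) = -0.3420
  joint[1] = (0.0000, 0.0000) + 6.7 * (0.9397, -0.3420) = (0.0000 + 6.2959, 0.0000 + -2.2915) = (6.2959, -2.2915)
link 1: phi[1] = -20 + 95 = 75 deg
  cos(75 deg) = 0.2588, sin(75 deg) = 0.9659
  joint[2] = (6.2959, -2.2915) + 10.8 * (0.2588, 0.9659) = (6.2959 + 2.7952, -2.2915 + 10.4320) = (9.0912, 8.1405)
link 2: phi[2] = -20 + 95 + -15 = 60 deg
  cos(60 deg) = 0.5000, sin(60 deg) = 0.8660
  joint[3] = (9.0912, 8.1405) + 3.8 * (0.5000, 0.8660) = (9.0912 + 1.9000, 8.1405 + 3.2909) = (10.9912, 11.4314)
link 3: phi[3] = -20 + 95 + -15 + 0 = 60 deg
  cos(60 deg) = 0.5000, sin(60 deg) = 0.8660
  joint[4] = (10.9912, 11.4314) + 2.5 * (0.5000, 0.8660) = (10.9912 + 1.2500, 11.4314 + 2.1651) = (12.2412, 13.5964)
End effector: (12.2412, 13.5964)

Answer: 12.2412 13.5964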